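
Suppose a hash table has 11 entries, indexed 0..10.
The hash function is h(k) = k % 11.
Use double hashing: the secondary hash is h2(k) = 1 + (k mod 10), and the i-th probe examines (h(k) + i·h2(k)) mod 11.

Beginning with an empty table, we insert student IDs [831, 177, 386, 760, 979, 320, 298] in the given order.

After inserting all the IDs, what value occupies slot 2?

831 hashes to 6; slot 6 is free -> place at 6.
177 hashes to 1; slot 1 is free -> place at 1.
386 hashes to 1, h2=7; 1 taken -> place at 8.
760 hashes to 1, h2=1; 1 taken -> place at 2.
979 hashes to 0; slot 0 is free -> place at 0.
320 hashes to 1, h2=1; 1,2 taken -> place at 3.
298 hashes to 1, h2=9; 1 taken -> place at 10.
Table: [979, 177, 760, 320, -, -, 831, -, 386, -, 298]

760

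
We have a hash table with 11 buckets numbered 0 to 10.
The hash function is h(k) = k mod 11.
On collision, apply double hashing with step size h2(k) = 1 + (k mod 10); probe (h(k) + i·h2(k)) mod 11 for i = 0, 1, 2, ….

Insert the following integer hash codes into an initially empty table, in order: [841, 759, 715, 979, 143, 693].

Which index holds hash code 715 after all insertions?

6

841 hashes to 5; slot 5 is free => place at 5.
759 hashes to 0; slot 0 is free => place at 0.
715 hashes to 0, h2=6; 0 taken => place at 6.
979 hashes to 0, h2=10; 0 taken => place at 10.
143 hashes to 0, h2=4; 0 taken => place at 4.
693 hashes to 0, h2=4; 0,4 taken => place at 8.
Table: [759, ∅, ∅, ∅, 143, 841, 715, ∅, 693, ∅, 979]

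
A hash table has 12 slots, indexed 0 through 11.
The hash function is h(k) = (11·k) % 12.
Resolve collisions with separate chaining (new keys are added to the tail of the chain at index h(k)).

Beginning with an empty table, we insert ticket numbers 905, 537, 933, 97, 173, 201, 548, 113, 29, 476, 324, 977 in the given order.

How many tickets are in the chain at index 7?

5

Insert 905: h=7, bucket 7 empty → new chain.
Insert 537: h=3, bucket 3 empty → new chain.
Insert 933: h=3, bucket 3 nonempty → append to chain.
Insert 97: h=11, bucket 11 empty → new chain.
Insert 173: h=7, bucket 7 nonempty → append to chain.
Insert 201: h=3, bucket 3 nonempty → append to chain.
Insert 548: h=4, bucket 4 empty → new chain.
Insert 113: h=7, bucket 7 nonempty → append to chain.
Insert 29: h=7, bucket 7 nonempty → append to chain.
Insert 476: h=4, bucket 4 nonempty → append to chain.
Insert 324: h=0, bucket 0 empty → new chain.
Insert 977: h=7, bucket 7 nonempty → append to chain.
Final buckets:
0: 324
1: —
2: —
3: 537 -> 933 -> 201
4: 548 -> 476
5: —
6: —
7: 905 -> 173 -> 113 -> 29 -> 977
8: —
9: —
10: —
11: 97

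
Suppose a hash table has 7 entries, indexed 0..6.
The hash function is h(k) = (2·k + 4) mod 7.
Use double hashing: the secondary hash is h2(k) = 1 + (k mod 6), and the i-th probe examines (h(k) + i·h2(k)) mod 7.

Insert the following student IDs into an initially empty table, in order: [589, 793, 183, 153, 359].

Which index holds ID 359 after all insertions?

589: h=6 -> slot 6
793: h=1 -> slot 1
183: h=6, h2=4, probe 6,3 -> slot 3
153: h=2 -> slot 2
359: h=1, h2=6, probe 1,0 -> slot 0
Table: [359, 793, 153, 183, —, —, 589]

0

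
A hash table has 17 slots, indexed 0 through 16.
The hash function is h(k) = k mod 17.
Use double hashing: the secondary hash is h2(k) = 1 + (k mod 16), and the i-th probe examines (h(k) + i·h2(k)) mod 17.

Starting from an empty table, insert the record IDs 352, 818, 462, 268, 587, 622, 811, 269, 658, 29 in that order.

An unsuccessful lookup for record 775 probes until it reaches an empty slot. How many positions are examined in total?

2

Insert 352: h=12, slot 12 empty -> index 12.
Insert 818: h=2, slot 2 empty -> index 2.
Insert 462: h=3, slot 3 empty -> index 3.
Insert 268: h=13, slot 13 empty -> index 13.
Insert 587: h=9, slot 9 empty -> index 9.
Insert 622: h=10, slot 10 empty -> index 10.
Insert 811: h=12, h2=12, slot 12 occupied -> index 7.
Insert 269: h=14, slot 14 empty -> index 14.
Insert 658: h=12, h2=3, slot 12 occupied -> index 15.
Insert 29: h=12, h2=14, slots 12,9 occupied -> index 6.
Table: [-, -, 818, 462, -, -, 29, 811, -, 587, 622, -, 352, 268, 269, 658, -]
Lookup 775: h=10, h2=8, probe 10,1 → slot 1 empty, not found.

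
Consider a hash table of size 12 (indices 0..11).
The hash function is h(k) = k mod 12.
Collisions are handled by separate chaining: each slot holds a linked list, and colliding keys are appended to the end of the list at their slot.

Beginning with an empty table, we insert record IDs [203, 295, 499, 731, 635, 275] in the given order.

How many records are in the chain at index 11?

Insert 203: h=11, bucket 11 empty -> new chain.
Insert 295: h=7, bucket 7 empty -> new chain.
Insert 499: h=7, bucket 7 nonempty -> append to chain.
Insert 731: h=11, bucket 11 nonempty -> append to chain.
Insert 635: h=11, bucket 11 nonempty -> append to chain.
Insert 275: h=11, bucket 11 nonempty -> append to chain.
Final buckets:
0: .
1: .
2: .
3: .
4: .
5: .
6: .
7: 295 -> 499
8: .
9: .
10: .
11: 203 -> 731 -> 635 -> 275

4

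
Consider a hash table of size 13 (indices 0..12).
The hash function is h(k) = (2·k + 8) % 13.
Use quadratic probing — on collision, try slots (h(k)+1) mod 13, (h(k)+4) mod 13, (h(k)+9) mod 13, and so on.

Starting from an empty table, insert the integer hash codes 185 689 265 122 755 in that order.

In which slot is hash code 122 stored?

6

Insert 185: h=1, slot 1 empty => index 1.
Insert 689: h=8, slot 8 empty => index 8.
Insert 265: h=5, slot 5 empty => index 5.
Insert 122: h=5, slot 5 occupied => index 6.
Insert 755: h=10, slot 10 empty => index 10.
Table: [-, 185, -, -, -, 265, 122, -, 689, -, 755, -, -]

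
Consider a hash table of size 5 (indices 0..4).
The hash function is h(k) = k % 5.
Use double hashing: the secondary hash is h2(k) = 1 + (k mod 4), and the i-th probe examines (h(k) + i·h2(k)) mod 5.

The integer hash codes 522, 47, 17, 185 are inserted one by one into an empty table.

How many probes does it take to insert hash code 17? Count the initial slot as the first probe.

2

522 hashes to 2; slot 2 is free -> place at 2.
47 hashes to 2, h2=4; 2 taken -> place at 1.
17 hashes to 2, h2=2; 2 taken -> place at 4.
185 hashes to 0; slot 0 is free -> place at 0.
Table: [185, 47, 522, ∅, 17]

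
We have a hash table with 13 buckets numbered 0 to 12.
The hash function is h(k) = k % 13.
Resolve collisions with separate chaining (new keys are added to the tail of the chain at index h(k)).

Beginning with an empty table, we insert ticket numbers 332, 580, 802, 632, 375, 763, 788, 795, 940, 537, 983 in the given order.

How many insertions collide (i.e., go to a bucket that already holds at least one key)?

Insert 332: h=7, bucket 7 empty -> new chain.
Insert 580: h=8, bucket 8 empty -> new chain.
Insert 802: h=9, bucket 9 empty -> new chain.
Insert 632: h=8, bucket 8 nonempty -> append to chain.
Insert 375: h=11, bucket 11 empty -> new chain.
Insert 763: h=9, bucket 9 nonempty -> append to chain.
Insert 788: h=8, bucket 8 nonempty -> append to chain.
Insert 795: h=2, bucket 2 empty -> new chain.
Insert 940: h=4, bucket 4 empty -> new chain.
Insert 537: h=4, bucket 4 nonempty -> append to chain.
Insert 983: h=8, bucket 8 nonempty -> append to chain.
Final buckets:
0: _
1: _
2: 795
3: _
4: 940 -> 537
5: _
6: _
7: 332
8: 580 -> 632 -> 788 -> 983
9: 802 -> 763
10: _
11: 375
12: _

5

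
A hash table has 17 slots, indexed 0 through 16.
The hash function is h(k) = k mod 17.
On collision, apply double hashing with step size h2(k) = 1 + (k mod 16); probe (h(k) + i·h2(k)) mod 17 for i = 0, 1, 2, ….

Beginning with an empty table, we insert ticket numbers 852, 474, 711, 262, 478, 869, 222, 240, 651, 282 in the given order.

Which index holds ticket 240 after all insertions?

3

Insert 852: h=2, slot 2 empty → index 2.
Insert 474: h=15, slot 15 empty → index 15.
Insert 711: h=14, slot 14 empty → index 14.
Insert 262: h=7, slot 7 empty → index 7.
Insert 478: h=2, h2=15, slot 2 occupied → index 0.
Insert 869: h=2, h2=6, slot 2 occupied → index 8.
Insert 222: h=1, slot 1 empty → index 1.
Insert 240: h=2, h2=1, slot 2 occupied → index 3.
Insert 651: h=5, slot 5 empty → index 5.
Insert 282: h=10, slot 10 empty → index 10.
Table: [478, 222, 852, 240, _, 651, _, 262, 869, _, 282, _, _, _, 711, 474, _]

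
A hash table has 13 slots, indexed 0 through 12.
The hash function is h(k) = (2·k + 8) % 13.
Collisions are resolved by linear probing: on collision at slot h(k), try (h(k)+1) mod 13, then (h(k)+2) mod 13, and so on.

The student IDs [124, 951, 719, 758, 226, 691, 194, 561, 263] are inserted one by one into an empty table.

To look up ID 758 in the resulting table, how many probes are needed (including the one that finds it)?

124: h=9 -> slot 9
951: h=12 -> slot 12
719: h=3 -> slot 3
758: h=3, probe 3,4 -> slot 4
226: h=5 -> slot 5
691: h=12, probe 12,0 -> slot 0
194: h=6 -> slot 6
561: h=12, probe 12,0,1 -> slot 1
263: h=1, probe 1,2 -> slot 2
Table: [691, 561, 263, 719, 758, 226, 194, ∅, ∅, 124, ∅, ∅, 951]
Lookup 758: h=3, probe 3,4 → found at 4.

2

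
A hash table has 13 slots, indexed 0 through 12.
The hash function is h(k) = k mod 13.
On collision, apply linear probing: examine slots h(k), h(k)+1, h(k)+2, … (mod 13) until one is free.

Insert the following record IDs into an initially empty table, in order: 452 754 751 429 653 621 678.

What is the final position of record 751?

11

Insert 452: h=10, slot 10 empty → index 10.
Insert 754: h=0, slot 0 empty → index 0.
Insert 751: h=10, slot 10 occupied → index 11.
Insert 429: h=0, slot 0 occupied → index 1.
Insert 653: h=3, slot 3 empty → index 3.
Insert 621: h=10, slots 10,11 occupied → index 12.
Insert 678: h=2, slot 2 empty → index 2.
Table: [754, 429, 678, 653, ∅, ∅, ∅, ∅, ∅, ∅, 452, 751, 621]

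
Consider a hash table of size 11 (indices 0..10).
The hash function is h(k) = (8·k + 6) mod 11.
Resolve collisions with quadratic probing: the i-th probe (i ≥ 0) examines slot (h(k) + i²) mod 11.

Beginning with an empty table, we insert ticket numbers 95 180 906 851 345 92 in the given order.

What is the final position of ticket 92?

10

95: h=7 -> slot 7
180: h=5 -> slot 5
906: h=5, probe 5,6 -> slot 6
851: h=5, probe 5,6,9 -> slot 9
345: h=5, probe 5,6,9,3 -> slot 3
92: h=5, probe 5,6,9,3,10 -> slot 10
Table: [., ., ., 345, ., 180, 906, 95, ., 851, 92]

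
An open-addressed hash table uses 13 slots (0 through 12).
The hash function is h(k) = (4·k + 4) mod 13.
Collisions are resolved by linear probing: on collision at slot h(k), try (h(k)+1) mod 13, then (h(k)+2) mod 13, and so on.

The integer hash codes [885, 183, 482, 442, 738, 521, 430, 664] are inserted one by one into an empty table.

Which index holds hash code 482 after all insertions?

885: h=8 → slot 8
183: h=8, probe 8,9 → slot 9
482: h=8, probe 8,9,10 → slot 10
442: h=4 → slot 4
738: h=5 → slot 5
521: h=8, probe 8,9,10,11 → slot 11
430: h=8, probe 8,9,10,11,12 → slot 12
664: h=8, probe 8,9,10,11,12,0 → slot 0
Table: [664, _, _, _, 442, 738, _, _, 885, 183, 482, 521, 430]

10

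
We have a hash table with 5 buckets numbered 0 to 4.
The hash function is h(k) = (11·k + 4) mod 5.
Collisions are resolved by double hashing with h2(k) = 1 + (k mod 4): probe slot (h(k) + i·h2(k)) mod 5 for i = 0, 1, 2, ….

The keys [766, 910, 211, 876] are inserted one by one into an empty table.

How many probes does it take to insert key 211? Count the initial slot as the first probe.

766 hashes to 0; slot 0 is free -> place at 0.
910 hashes to 4; slot 4 is free -> place at 4.
211 hashes to 0, h2=4; 0,4 taken -> place at 3.
876 hashes to 0, h2=1; 0 taken -> place at 1.
Table: [766, 876, _, 211, 910]

3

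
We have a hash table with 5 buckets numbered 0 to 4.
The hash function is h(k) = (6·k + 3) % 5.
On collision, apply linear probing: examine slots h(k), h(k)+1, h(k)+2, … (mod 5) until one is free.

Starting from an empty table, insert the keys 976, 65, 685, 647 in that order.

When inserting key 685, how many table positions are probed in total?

976: h=4 -> slot 4
65: h=3 -> slot 3
685: h=3, probe 3,4,0 -> slot 0
647: h=0, probe 0,1 -> slot 1
Table: [685, 647, _, 65, 976]

3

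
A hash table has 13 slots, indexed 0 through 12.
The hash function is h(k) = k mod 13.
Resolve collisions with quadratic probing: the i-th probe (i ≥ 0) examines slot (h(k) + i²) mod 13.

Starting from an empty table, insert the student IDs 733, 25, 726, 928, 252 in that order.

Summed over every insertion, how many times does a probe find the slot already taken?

3

733 hashes to 5; slot 5 is free -> place at 5.
25 hashes to 12; slot 12 is free -> place at 12.
726 hashes to 11; slot 11 is free -> place at 11.
928 hashes to 5; 5 taken -> place at 6.
252 hashes to 5; 5,6 taken -> place at 9.
Table: [-, -, -, -, -, 733, 928, -, -, 252, -, 726, 25]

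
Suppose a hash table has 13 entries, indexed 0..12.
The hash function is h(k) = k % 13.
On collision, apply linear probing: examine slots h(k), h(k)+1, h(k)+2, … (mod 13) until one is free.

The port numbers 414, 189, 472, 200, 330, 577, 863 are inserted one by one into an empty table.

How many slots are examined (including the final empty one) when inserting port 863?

5

414: h=11 -> slot 11
189: h=7 -> slot 7
472: h=4 -> slot 4
200: h=5 -> slot 5
330: h=5, probe 5,6 -> slot 6
577: h=5, probe 5,6,7,8 -> slot 8
863: h=5, probe 5,6,7,8,9 -> slot 9
Table: [—, —, —, —, 472, 200, 330, 189, 577, 863, —, 414, —]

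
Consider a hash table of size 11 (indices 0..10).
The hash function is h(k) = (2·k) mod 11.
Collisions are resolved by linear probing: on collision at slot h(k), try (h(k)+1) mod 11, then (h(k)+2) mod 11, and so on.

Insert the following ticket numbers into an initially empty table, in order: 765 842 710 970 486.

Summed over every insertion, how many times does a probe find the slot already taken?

4

765 hashes to 1; slot 1 is free => place at 1.
842 hashes to 1; 1 taken => place at 2.
710 hashes to 1; 1,2 taken => place at 3.
970 hashes to 4; slot 4 is free => place at 4.
486 hashes to 4; 4 taken => place at 5.
Table: [—, 765, 842, 710, 970, 486, —, —, —, —, —]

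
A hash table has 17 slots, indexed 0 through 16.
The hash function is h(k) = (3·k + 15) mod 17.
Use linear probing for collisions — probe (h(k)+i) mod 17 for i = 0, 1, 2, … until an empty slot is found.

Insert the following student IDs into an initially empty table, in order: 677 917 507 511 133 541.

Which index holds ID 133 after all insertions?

8

677: h=6 -> slot 6
917: h=12 -> slot 12
507: h=6, probe 6,7 -> slot 7
511: h=1 -> slot 1
133: h=6, probe 6,7,8 -> slot 8
541: h=6, probe 6,7,8,9 -> slot 9
Table: [_, 511, _, _, _, _, 677, 507, 133, 541, _, _, 917, _, _, _, _]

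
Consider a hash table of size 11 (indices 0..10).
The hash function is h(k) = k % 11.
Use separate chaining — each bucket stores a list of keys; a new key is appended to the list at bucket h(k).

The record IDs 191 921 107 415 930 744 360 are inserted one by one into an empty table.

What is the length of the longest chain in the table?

4

191 → bucket 4
921 → bucket 8
107 → bucket 8 (collision)
415 → bucket 8 (collision)
930 → bucket 6
744 → bucket 7
360 → bucket 8 (collision)
Final buckets:
0: -
1: -
2: -
3: -
4: 191
5: -
6: 930
7: 744
8: 921 -> 107 -> 415 -> 360
9: -
10: -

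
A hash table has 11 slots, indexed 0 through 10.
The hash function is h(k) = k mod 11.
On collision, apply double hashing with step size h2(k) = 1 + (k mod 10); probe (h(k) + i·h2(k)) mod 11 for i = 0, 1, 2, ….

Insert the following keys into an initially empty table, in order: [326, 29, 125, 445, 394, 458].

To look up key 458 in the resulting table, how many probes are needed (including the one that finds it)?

326: h=7 → slot 7
29: h=7, h2=10, probe 7,6 → slot 6
125: h=4 → slot 4
445: h=5 → slot 5
394: h=9 → slot 9
458: h=7, h2=9, probe 7,5,3 → slot 3
Table: [—, —, —, 458, 125, 445, 29, 326, —, 394, —]
Lookup 458: h=7, h2=9, probe 7,5,3 → found at 3.

3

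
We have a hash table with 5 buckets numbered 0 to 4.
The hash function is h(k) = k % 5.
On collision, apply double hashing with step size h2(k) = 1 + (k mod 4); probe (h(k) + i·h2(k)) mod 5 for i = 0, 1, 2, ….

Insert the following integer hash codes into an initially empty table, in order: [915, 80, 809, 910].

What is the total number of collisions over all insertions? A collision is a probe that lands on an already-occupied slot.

915 hashes to 0; slot 0 is free -> place at 0.
80 hashes to 0, h2=1; 0 taken -> place at 1.
809 hashes to 4; slot 4 is free -> place at 4.
910 hashes to 0, h2=3; 0 taken -> place at 3.
Table: [915, 80, ∅, 910, 809]

2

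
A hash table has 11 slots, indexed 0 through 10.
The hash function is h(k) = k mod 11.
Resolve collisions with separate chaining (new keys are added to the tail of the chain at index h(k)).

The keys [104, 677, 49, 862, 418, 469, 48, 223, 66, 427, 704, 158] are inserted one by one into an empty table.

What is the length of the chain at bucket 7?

1

104 -> bucket 5
677 -> bucket 6
49 -> bucket 5 (collision)
862 -> bucket 4
418 -> bucket 0
469 -> bucket 7
48 -> bucket 4 (collision)
223 -> bucket 3
66 -> bucket 0 (collision)
427 -> bucket 9
704 -> bucket 0 (collision)
158 -> bucket 4 (collision)
Final buckets:
0: 418 -> 66 -> 704
1: —
2: —
3: 223
4: 862 -> 48 -> 158
5: 104 -> 49
6: 677
7: 469
8: —
9: 427
10: —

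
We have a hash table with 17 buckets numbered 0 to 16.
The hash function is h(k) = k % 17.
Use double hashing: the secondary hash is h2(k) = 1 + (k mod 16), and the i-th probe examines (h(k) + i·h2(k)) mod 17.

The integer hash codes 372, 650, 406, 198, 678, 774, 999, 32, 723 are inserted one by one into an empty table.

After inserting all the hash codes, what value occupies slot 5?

406

372 hashes to 15; slot 15 is free → place at 15.
650 hashes to 4; slot 4 is free → place at 4.
406 hashes to 15, h2=7; 15 taken → place at 5.
198 hashes to 11; slot 11 is free → place at 11.
678 hashes to 15, h2=7; 15,5 taken → place at 12.
774 hashes to 9; slot 9 is free → place at 9.
999 hashes to 13; slot 13 is free → place at 13.
32 hashes to 15, h2=1; 15 taken → place at 16.
723 hashes to 9, h2=4; 9,13 taken → place at 0.
Table: [723, -, -, -, 650, 406, -, -, -, 774, -, 198, 678, 999, -, 372, 32]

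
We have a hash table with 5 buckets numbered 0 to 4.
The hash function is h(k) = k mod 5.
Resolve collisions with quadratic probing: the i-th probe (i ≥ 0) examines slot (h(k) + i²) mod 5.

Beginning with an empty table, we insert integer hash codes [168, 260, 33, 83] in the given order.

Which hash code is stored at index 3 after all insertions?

168

168: h=3 -> slot 3
260: h=0 -> slot 0
33: h=3, probe 3,4 -> slot 4
83: h=3, probe 3,4,2 -> slot 2
Table: [260, ., 83, 168, 33]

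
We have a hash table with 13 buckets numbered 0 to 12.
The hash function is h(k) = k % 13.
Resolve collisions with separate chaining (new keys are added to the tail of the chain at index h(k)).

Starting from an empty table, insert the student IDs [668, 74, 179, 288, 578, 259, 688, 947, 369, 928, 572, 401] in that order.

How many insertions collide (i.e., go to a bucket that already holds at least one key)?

4

Insert 668: h=5, bucket 5 empty -> new chain.
Insert 74: h=9, bucket 9 empty -> new chain.
Insert 179: h=10, bucket 10 empty -> new chain.
Insert 288: h=2, bucket 2 empty -> new chain.
Insert 578: h=6, bucket 6 empty -> new chain.
Insert 259: h=12, bucket 12 empty -> new chain.
Insert 688: h=12, bucket 12 nonempty -> append to chain.
Insert 947: h=11, bucket 11 empty -> new chain.
Insert 369: h=5, bucket 5 nonempty -> append to chain.
Insert 928: h=5, bucket 5 nonempty -> append to chain.
Insert 572: h=0, bucket 0 empty -> new chain.
Insert 401: h=11, bucket 11 nonempty -> append to chain.
Final buckets:
0: 572
1: ∅
2: 288
3: ∅
4: ∅
5: 668 -> 369 -> 928
6: 578
7: ∅
8: ∅
9: 74
10: 179
11: 947 -> 401
12: 259 -> 688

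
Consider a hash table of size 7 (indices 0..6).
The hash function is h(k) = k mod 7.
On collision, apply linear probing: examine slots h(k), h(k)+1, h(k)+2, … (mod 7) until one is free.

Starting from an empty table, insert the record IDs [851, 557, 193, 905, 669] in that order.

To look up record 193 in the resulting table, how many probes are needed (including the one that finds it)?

Insert 851: h=4, slot 4 empty → index 4.
Insert 557: h=4, slot 4 occupied → index 5.
Insert 193: h=4, slots 4,5 occupied → index 6.
Insert 905: h=2, slot 2 empty → index 2.
Insert 669: h=4, slots 4,5,6 occupied → index 0.
Table: [669, —, 905, —, 851, 557, 193]
Lookup 193: h=4, probe 4,5,6 → found at 6.

3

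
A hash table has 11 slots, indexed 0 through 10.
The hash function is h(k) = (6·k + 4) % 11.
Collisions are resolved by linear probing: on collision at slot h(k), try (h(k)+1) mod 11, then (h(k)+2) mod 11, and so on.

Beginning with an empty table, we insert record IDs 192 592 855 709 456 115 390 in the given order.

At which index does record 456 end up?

4

192 hashes to 1; slot 1 is free => place at 1.
592 hashes to 3; slot 3 is free => place at 3.
855 hashes to 8; slot 8 is free => place at 8.
709 hashes to 1; 1 taken => place at 2.
456 hashes to 1; 1,2,3 taken => place at 4.
115 hashes to 1; 1,2,3,4 taken => place at 5.
390 hashes to 1; 1,2,3,4,5 taken => place at 6.
Table: [∅, 192, 709, 592, 456, 115, 390, ∅, 855, ∅, ∅]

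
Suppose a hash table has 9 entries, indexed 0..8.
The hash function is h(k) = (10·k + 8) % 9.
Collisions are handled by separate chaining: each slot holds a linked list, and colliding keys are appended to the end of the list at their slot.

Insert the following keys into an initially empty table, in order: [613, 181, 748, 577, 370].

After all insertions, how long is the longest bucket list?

5

Insert 613: h=0, bucket 0 empty → new chain.
Insert 181: h=0, bucket 0 nonempty → append to chain.
Insert 748: h=0, bucket 0 nonempty → append to chain.
Insert 577: h=0, bucket 0 nonempty → append to chain.
Insert 370: h=0, bucket 0 nonempty → append to chain.
Final buckets:
0: 613 -> 181 -> 748 -> 577 -> 370
1: ∅
2: ∅
3: ∅
4: ∅
5: ∅
6: ∅
7: ∅
8: ∅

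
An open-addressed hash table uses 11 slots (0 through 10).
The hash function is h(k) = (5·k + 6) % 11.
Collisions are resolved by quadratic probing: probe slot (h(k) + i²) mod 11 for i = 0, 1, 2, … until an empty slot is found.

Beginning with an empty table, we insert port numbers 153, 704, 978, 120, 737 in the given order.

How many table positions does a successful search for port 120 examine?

153 hashes to 1; slot 1 is free => place at 1.
704 hashes to 6; slot 6 is free => place at 6.
978 hashes to 1; 1 taken => place at 2.
120 hashes to 1; 1,2 taken => place at 5.
737 hashes to 6; 6 taken => place at 7.
Table: [∅, 153, 978, ∅, ∅, 120, 704, 737, ∅, ∅, ∅]
Lookup 120: h=1, probe 1,2,5 → found at 5.

3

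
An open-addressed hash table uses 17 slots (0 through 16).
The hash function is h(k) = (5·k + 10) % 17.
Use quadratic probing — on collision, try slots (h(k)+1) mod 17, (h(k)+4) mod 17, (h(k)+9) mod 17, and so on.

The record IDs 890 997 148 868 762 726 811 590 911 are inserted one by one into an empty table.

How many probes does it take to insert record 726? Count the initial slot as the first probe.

Insert 890: h=6, slot 6 empty => index 6.
Insert 997: h=14, slot 14 empty => index 14.
Insert 148: h=2, slot 2 empty => index 2.
Insert 868: h=15, slot 15 empty => index 15.
Insert 762: h=12, slot 12 empty => index 12.
Insert 726: h=2, slot 2 occupied => index 3.
Insert 811: h=2, slots 2,3,6 occupied => index 11.
Insert 590: h=2, slots 2,3,6,11 occupied => index 1.
Insert 911: h=9, slot 9 empty => index 9.
Table: [—, 590, 148, 726, —, —, 890, —, —, 911, —, 811, 762, —, 997, 868, —]

2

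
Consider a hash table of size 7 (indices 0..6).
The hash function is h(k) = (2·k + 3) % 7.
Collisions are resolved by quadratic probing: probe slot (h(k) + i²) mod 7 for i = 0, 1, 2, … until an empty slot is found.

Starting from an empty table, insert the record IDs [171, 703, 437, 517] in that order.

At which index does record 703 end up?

171: h=2 => slot 2
703: h=2, probe 2,3 => slot 3
437: h=2, probe 2,3,6 => slot 6
517: h=1 => slot 1
Table: [—, 517, 171, 703, —, —, 437]

3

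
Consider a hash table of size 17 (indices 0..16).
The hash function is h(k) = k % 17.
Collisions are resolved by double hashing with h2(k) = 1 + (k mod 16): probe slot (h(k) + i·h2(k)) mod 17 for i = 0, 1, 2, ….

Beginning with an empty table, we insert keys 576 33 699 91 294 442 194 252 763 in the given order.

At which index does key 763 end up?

10

576 hashes to 15; slot 15 is free => place at 15.
33 hashes to 16; slot 16 is free => place at 16.
699 hashes to 2; slot 2 is free => place at 2.
91 hashes to 6; slot 6 is free => place at 6.
294 hashes to 5; slot 5 is free => place at 5.
442 hashes to 0; slot 0 is free => place at 0.
194 hashes to 7; slot 7 is free => place at 7.
252 hashes to 14; slot 14 is free => place at 14.
763 hashes to 15, h2=12; 15 taken => place at 10.
Table: [442, ., 699, ., ., 294, 91, 194, ., ., 763, ., ., ., 252, 576, 33]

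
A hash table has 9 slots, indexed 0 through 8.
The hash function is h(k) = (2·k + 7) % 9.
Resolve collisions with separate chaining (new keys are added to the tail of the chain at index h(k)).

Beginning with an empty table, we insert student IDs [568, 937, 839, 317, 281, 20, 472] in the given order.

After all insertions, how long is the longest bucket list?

4

Insert 568: h=0, bucket 0 empty -> new chain.
Insert 937: h=0, bucket 0 nonempty -> append to chain.
Insert 839: h=2, bucket 2 empty -> new chain.
Insert 317: h=2, bucket 2 nonempty -> append to chain.
Insert 281: h=2, bucket 2 nonempty -> append to chain.
Insert 20: h=2, bucket 2 nonempty -> append to chain.
Insert 472: h=6, bucket 6 empty -> new chain.
Final buckets:
0: 568 -> 937
1: _
2: 839 -> 317 -> 281 -> 20
3: _
4: _
5: _
6: 472
7: _
8: _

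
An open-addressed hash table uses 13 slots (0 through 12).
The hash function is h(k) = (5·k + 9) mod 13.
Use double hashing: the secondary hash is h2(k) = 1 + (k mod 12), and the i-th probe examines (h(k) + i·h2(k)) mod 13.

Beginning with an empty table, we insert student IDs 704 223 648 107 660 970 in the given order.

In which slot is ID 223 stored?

704: h=6 → slot 6
223: h=6, h2=8, probe 6,1 → slot 1
648: h=12 → slot 12
107: h=11 → slot 11
660: h=7 → slot 7
970: h=10 → slot 10
Table: [_, 223, _, _, _, _, 704, 660, _, _, 970, 107, 648]

1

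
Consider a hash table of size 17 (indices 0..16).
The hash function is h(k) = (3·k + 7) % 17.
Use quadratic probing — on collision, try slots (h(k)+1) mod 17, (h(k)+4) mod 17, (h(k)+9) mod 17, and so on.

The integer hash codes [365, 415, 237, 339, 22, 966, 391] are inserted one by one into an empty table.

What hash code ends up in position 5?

365 hashes to 14; slot 14 is free -> place at 14.
415 hashes to 11; slot 11 is free -> place at 11.
237 hashes to 4; slot 4 is free -> place at 4.
339 hashes to 4; 4 taken -> place at 5.
22 hashes to 5; 5 taken -> place at 6.
966 hashes to 15; slot 15 is free -> place at 15.
391 hashes to 7; slot 7 is free -> place at 7.
Table: [., ., ., ., 237, 339, 22, 391, ., ., ., 415, ., ., 365, 966, .]

339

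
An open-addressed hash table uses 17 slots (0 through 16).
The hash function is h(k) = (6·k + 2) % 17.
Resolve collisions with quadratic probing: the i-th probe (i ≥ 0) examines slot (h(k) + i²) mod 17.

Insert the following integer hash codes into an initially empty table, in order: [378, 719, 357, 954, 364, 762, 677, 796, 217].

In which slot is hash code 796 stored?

0

378 hashes to 9; slot 9 is free → place at 9.
719 hashes to 15; slot 15 is free → place at 15.
357 hashes to 2; slot 2 is free → place at 2.
954 hashes to 14; slot 14 is free → place at 14.
364 hashes to 10; slot 10 is free → place at 10.
762 hashes to 1; slot 1 is free → place at 1.
677 hashes to 1; 1,2 taken → place at 5.
796 hashes to 1; 1,2,5,10 taken → place at 0.
217 hashes to 12; slot 12 is free → place at 12.
Table: [796, 762, 357, -, -, 677, -, -, -, 378, 364, -, 217, -, 954, 719, -]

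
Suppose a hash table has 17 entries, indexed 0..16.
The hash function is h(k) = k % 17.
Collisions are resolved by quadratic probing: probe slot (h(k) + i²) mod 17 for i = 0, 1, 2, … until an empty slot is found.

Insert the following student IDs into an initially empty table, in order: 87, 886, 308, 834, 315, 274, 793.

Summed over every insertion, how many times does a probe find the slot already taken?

87 hashes to 2; slot 2 is free => place at 2.
886 hashes to 2; 2 taken => place at 3.
308 hashes to 2; 2,3 taken => place at 6.
834 hashes to 1; slot 1 is free => place at 1.
315 hashes to 9; slot 9 is free => place at 9.
274 hashes to 2; 2,3,6 taken => place at 11.
793 hashes to 11; 11 taken => place at 12.
Table: [_, 834, 87, 886, _, _, 308, _, _, 315, _, 274, 793, _, _, _, _]

7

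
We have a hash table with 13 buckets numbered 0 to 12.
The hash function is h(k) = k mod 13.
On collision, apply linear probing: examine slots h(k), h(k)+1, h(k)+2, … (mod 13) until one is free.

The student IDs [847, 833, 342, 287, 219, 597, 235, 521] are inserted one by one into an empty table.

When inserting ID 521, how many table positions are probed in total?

Insert 847: h=2, slot 2 empty → index 2.
Insert 833: h=1, slot 1 empty → index 1.
Insert 342: h=4, slot 4 empty → index 4.
Insert 287: h=1, slots 1,2 occupied → index 3.
Insert 219: h=11, slot 11 empty → index 11.
Insert 597: h=12, slot 12 empty → index 12.
Insert 235: h=1, slots 1,2,3,4 occupied → index 5.
Insert 521: h=1, slots 1,2,3,4,5 occupied → index 6.
Table: [—, 833, 847, 287, 342, 235, 521, —, —, —, —, 219, 597]

6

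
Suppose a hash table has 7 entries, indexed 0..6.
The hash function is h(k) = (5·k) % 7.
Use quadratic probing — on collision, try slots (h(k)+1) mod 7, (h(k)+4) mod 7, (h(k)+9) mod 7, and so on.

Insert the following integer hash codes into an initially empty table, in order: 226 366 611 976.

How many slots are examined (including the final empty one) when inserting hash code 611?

Insert 226: h=3, slot 3 empty -> index 3.
Insert 366: h=3, slot 3 occupied -> index 4.
Insert 611: h=3, slots 3,4 occupied -> index 0.
Insert 976: h=1, slot 1 empty -> index 1.
Table: [611, 976, —, 226, 366, —, —]

3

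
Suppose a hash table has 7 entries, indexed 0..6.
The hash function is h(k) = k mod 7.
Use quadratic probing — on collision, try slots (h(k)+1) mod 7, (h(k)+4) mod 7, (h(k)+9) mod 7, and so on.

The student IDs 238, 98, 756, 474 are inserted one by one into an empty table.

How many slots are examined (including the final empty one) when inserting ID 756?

3

238 hashes to 0; slot 0 is free -> place at 0.
98 hashes to 0; 0 taken -> place at 1.
756 hashes to 0; 0,1 taken -> place at 4.
474 hashes to 5; slot 5 is free -> place at 5.
Table: [238, 98, -, -, 756, 474, -]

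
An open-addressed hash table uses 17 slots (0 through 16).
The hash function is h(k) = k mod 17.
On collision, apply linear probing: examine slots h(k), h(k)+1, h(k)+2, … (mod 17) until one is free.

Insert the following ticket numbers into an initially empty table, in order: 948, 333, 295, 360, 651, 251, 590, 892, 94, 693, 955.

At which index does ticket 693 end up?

15

948 hashes to 13; slot 13 is free => place at 13.
333 hashes to 10; slot 10 is free => place at 10.
295 hashes to 6; slot 6 is free => place at 6.
360 hashes to 3; slot 3 is free => place at 3.
651 hashes to 5; slot 5 is free => place at 5.
251 hashes to 13; 13 taken => place at 14.
590 hashes to 12; slot 12 is free => place at 12.
892 hashes to 8; slot 8 is free => place at 8.
94 hashes to 9; slot 9 is free => place at 9.
693 hashes to 13; 13,14 taken => place at 15.
955 hashes to 3; 3 taken => place at 4.
Table: [-, -, -, 360, 955, 651, 295, -, 892, 94, 333, -, 590, 948, 251, 693, -]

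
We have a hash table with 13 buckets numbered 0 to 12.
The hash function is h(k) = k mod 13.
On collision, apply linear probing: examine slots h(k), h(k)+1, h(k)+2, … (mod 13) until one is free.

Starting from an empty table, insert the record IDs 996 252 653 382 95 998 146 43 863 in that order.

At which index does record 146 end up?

7

996 hashes to 8; slot 8 is free -> place at 8.
252 hashes to 5; slot 5 is free -> place at 5.
653 hashes to 3; slot 3 is free -> place at 3.
382 hashes to 5; 5 taken -> place at 6.
95 hashes to 4; slot 4 is free -> place at 4.
998 hashes to 10; slot 10 is free -> place at 10.
146 hashes to 3; 3,4,5,6 taken -> place at 7.
43 hashes to 4; 4,5,6,7,8 taken -> place at 9.
863 hashes to 5; 5,6,7,8,9,10 taken -> place at 11.
Table: [-, -, -, 653, 95, 252, 382, 146, 996, 43, 998, 863, -]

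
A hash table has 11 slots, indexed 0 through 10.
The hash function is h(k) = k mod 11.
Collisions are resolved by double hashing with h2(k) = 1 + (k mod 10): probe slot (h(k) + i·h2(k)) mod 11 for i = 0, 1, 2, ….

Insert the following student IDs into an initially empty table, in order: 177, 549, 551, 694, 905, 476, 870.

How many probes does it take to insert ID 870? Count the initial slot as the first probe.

4

Insert 177: h=1, slot 1 empty → index 1.
Insert 549: h=10, slot 10 empty → index 10.
Insert 551: h=1, h2=2, slot 1 occupied → index 3.
Insert 694: h=1, h2=5, slot 1 occupied → index 6.
Insert 905: h=3, h2=6, slot 3 occupied → index 9.
Insert 476: h=3, h2=7, slots 3,10,6 occupied → index 2.
Insert 870: h=1, h2=1, slots 1,2,3 occupied → index 4.
Table: [_, 177, 476, 551, 870, _, 694, _, _, 905, 549]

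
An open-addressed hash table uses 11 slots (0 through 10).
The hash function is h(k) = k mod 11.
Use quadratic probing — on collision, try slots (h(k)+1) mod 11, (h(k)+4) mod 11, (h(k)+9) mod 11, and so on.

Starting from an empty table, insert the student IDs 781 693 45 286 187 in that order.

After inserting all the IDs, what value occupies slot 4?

286

Insert 781: h=0, slot 0 empty -> index 0.
Insert 693: h=0, slot 0 occupied -> index 1.
Insert 45: h=1, slot 1 occupied -> index 2.
Insert 286: h=0, slots 0,1 occupied -> index 4.
Insert 187: h=0, slots 0,1,4 occupied -> index 9.
Table: [781, 693, 45, ., 286, ., ., ., ., 187, .]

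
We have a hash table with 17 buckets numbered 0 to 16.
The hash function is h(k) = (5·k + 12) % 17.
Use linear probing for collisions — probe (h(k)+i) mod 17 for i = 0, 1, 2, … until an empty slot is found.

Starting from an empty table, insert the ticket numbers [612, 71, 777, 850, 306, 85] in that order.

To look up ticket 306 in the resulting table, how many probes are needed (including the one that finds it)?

612: h=12 → slot 12
71: h=10 → slot 10
777: h=4 → slot 4
850: h=12, probe 12,13 → slot 13
306: h=12, probe 12,13,14 → slot 14
85: h=12, probe 12,13,14,15 → slot 15
Table: [—, —, —, —, 777, —, —, —, —, —, 71, —, 612, 850, 306, 85, —]
Lookup 306: h=12, probe 12,13,14 → found at 14.

3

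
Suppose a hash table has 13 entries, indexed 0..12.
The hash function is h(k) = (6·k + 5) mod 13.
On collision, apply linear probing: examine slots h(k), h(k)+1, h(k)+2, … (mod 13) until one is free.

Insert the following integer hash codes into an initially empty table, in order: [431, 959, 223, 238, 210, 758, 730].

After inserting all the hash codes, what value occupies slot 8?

730

431 hashes to 4; slot 4 is free => place at 4.
959 hashes to 0; slot 0 is free => place at 0.
223 hashes to 4; 4 taken => place at 5.
238 hashes to 3; slot 3 is free => place at 3.
210 hashes to 4; 4,5 taken => place at 6.
758 hashes to 3; 3,4,5,6 taken => place at 7.
730 hashes to 4; 4,5,6,7 taken => place at 8.
Table: [959, —, —, 238, 431, 223, 210, 758, 730, —, —, —, —]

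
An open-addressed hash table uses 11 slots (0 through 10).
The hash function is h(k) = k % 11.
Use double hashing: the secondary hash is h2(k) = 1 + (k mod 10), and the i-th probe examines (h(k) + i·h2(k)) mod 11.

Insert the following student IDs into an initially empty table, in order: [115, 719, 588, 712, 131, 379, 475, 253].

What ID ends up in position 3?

588

115 hashes to 5; slot 5 is free => place at 5.
719 hashes to 4; slot 4 is free => place at 4.
588 hashes to 5, h2=9; 5 taken => place at 3.
712 hashes to 8; slot 8 is free => place at 8.
131 hashes to 10; slot 10 is free => place at 10.
379 hashes to 5, h2=10; 5,4,3 taken => place at 2.
475 hashes to 2, h2=6; 2,8,3 taken => place at 9.
253 hashes to 0; slot 0 is free => place at 0.
Table: [253, _, 379, 588, 719, 115, _, _, 712, 475, 131]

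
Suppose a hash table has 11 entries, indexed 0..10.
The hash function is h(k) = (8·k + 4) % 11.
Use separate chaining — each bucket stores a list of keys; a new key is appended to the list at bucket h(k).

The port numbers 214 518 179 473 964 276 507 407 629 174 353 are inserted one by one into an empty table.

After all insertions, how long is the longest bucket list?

214 -> bucket 0
518 -> bucket 1
179 -> bucket 6
473 -> bucket 4
964 -> bucket 5
276 -> bucket 1 (collision)
507 -> bucket 1 (collision)
407 -> bucket 4 (collision)
629 -> bucket 9
174 -> bucket 10
353 -> bucket 1 (collision)
Final buckets:
0: 214
1: 518 -> 276 -> 507 -> 353
2: —
3: —
4: 473 -> 407
5: 964
6: 179
7: —
8: —
9: 629
10: 174

4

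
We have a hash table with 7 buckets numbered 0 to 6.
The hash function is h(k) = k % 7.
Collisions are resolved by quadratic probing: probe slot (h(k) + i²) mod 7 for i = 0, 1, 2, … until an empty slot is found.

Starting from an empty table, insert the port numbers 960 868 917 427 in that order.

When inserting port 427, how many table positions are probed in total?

4

960: h=1 => slot 1
868: h=0 => slot 0
917: h=0, probe 0,1,4 => slot 4
427: h=0, probe 0,1,4,2 => slot 2
Table: [868, 960, 427, —, 917, —, —]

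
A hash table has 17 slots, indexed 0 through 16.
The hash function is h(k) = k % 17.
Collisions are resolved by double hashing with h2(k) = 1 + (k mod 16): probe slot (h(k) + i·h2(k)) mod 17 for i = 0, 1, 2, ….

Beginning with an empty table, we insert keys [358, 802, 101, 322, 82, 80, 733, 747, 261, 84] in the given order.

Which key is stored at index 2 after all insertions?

322

358: h=1 -> slot 1
802: h=3 -> slot 3
101: h=16 -> slot 16
322: h=16, h2=3, probe 16,2 -> slot 2
82: h=14 -> slot 14
80: h=12 -> slot 12
733: h=2, h2=14, probe 2,16,13 -> slot 13
747: h=16, h2=12, probe 16,11 -> slot 11
261: h=6 -> slot 6
84: h=16, h2=5, probe 16,4 -> slot 4
Table: [∅, 358, 322, 802, 84, ∅, 261, ∅, ∅, ∅, ∅, 747, 80, 733, 82, ∅, 101]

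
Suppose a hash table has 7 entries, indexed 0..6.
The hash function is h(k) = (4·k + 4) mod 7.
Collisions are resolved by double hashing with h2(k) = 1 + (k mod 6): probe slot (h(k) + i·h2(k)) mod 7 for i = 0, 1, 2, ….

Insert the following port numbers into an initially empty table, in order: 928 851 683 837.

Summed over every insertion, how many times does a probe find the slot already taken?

4

928: h=6 -> slot 6
851: h=6, h2=6, probe 6,5 -> slot 5
683: h=6, h2=6, probe 6,5,4 -> slot 4
837: h=6, h2=4, probe 6,3 -> slot 3
Table: [., ., ., 837, 683, 851, 928]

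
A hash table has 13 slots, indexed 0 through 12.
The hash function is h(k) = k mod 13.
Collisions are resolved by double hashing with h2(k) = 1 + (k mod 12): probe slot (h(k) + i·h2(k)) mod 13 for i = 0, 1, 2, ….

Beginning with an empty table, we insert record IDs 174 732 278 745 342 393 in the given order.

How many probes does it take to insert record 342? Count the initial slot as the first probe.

174 hashes to 5; slot 5 is free => place at 5.
732 hashes to 4; slot 4 is free => place at 4.
278 hashes to 5, h2=3; 5 taken => place at 8.
745 hashes to 4, h2=2; 4 taken => place at 6.
342 hashes to 4, h2=7; 4 taken => place at 11.
393 hashes to 3; slot 3 is free => place at 3.
Table: [_, _, _, 393, 732, 174, 745, _, 278, _, _, 342, _]

2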